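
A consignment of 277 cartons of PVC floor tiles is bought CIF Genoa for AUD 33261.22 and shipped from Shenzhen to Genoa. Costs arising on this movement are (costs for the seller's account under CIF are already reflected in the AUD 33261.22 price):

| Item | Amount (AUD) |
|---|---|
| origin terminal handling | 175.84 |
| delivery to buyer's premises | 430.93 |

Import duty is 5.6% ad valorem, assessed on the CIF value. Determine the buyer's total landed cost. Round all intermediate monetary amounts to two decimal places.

CIF: the seller pays costs through ocean freight and marine insurance to the destination port.
Already in the invoice (seller's account under CIF): origin terminal — exclude.
The CIF price already equals the CIF value: 33261.22
Import duty = 33261.22 × 5.6% = 1862.63
Buyer bears: delivery 430.93 + duty 1862.63 = 2293.56
Landed cost = invoice 33261.22 + 2293.56 = 35554.78

Total landed cost: AUD 35554.78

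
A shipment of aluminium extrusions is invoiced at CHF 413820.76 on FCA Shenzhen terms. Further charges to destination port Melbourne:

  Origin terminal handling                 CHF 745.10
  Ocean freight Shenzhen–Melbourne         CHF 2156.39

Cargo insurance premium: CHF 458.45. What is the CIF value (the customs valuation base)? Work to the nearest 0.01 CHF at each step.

CIF value: CHF 417180.70

CIF = FCA price + pre-shipment costs + freight + insurance
CIF = 413820.76 + 745.10 + 2156.39 + 458.45 = 417180.70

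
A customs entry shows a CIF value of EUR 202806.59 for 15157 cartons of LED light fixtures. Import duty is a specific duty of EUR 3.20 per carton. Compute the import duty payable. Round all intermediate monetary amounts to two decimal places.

Import duty: EUR 48502.40

Import duty = 15157 × 3.20 = 48502.40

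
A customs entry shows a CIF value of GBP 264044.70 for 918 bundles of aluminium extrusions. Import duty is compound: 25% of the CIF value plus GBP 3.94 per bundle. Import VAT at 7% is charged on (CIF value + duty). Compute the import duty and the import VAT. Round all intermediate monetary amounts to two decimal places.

Ad valorem component: 264044.70 × 25% = 66011.18
Specific component: 918 × 3.94 = 3616.92
Import duty = 66011.18 + 3616.92 = 69628.10
VAT base = CIF + duty = 264044.70 + 69628.10 = 333672.80
Import VAT = 333672.80 × 7% = 23357.10

Import duty: GBP 69628.10; import VAT: GBP 23357.10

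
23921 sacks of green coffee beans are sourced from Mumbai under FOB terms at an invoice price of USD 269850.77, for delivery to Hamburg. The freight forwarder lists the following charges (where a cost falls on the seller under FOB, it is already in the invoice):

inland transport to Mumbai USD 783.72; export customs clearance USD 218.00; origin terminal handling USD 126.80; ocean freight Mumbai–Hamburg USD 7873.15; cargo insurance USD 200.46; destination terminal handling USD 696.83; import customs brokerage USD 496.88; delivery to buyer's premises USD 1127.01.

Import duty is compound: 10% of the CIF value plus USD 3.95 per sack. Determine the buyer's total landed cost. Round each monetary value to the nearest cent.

Total landed cost: USD 402525.49

FOB: the seller bears costs until goods are on board at the origin port; the buyer bears freight, insurance and all costs thereafter.
Already in the invoice (seller's account under FOB): inland to port, export clearance, origin terminal — exclude.
CIF value = FOB price + freight + insurance = 269850.77 + 7873.15 + 200.46 = 277924.38
Ad valorem component: 277924.38 × 10% = 27792.44
Specific component: 23921 × 3.95 = 94487.95
Import duty = 27792.44 + 94487.95 = 122280.39
Buyer bears: freight 7873.15 + insurance 200.46 + destination terminal 696.83 + brokerage 496.88 + delivery 1127.01 + duty 122280.39 = 132674.72
Landed cost = invoice 269850.77 + 132674.72 = 402525.49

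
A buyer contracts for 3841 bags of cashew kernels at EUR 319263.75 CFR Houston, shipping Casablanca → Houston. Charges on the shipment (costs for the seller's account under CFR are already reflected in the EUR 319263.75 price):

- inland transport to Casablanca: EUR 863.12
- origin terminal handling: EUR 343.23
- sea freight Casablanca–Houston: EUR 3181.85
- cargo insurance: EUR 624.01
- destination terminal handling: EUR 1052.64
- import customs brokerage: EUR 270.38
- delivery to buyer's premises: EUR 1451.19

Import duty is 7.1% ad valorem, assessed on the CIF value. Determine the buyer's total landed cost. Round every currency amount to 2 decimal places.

Total landed cost: EUR 345374.00

CFR: the seller pays costs through ocean freight to the destination port, but not insurance.
Already in the invoice (seller's account under CFR): inland to port, origin terminal, freight — exclude.
CIF value = CFR price + insurance = 319263.75 + 624.01 = 319887.76
Import duty = 319887.76 × 7.1% = 22712.03
Buyer bears: insurance 624.01 + destination terminal 1052.64 + brokerage 270.38 + delivery 1451.19 + duty 22712.03 = 26110.25
Landed cost = invoice 319263.75 + 26110.25 = 345374.00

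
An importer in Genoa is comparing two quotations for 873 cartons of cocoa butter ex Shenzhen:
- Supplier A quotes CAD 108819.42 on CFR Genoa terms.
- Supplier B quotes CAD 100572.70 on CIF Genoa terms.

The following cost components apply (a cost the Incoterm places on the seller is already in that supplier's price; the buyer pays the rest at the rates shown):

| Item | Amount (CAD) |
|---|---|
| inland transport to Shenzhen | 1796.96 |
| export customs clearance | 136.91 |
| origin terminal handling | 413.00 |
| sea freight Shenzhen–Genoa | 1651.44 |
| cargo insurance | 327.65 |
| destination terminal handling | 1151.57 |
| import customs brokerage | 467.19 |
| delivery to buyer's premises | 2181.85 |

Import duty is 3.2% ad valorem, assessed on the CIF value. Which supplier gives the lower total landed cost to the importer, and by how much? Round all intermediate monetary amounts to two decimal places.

Supplier A (CFR):
CIF value = CFR price + insurance = 108819.42 + 327.65 = 109147.07
Import duty = 109147.07 × 3.2% = 3492.71
Buyer bears (A): 327.65 + 1151.57 + 467.19 + 2181.85 = 4128.26
Landed cost (A) = invoice 108819.42 + 4128.26 + duty 3492.71 = 116440.39
Supplier B (CIF):
The CIF price already equals the CIF value: 100572.70
Import duty = 100572.70 × 3.2% = 3218.33
Buyer bears (B): 1151.57 + 467.19 + 2181.85 = 3800.61
Landed cost (B) = invoice 100572.70 + 3800.61 + duty 3218.33 = 107591.64
Difference = |116440.39 − 107591.64| = 8848.75

Supplier B is cheaper by CAD 8848.75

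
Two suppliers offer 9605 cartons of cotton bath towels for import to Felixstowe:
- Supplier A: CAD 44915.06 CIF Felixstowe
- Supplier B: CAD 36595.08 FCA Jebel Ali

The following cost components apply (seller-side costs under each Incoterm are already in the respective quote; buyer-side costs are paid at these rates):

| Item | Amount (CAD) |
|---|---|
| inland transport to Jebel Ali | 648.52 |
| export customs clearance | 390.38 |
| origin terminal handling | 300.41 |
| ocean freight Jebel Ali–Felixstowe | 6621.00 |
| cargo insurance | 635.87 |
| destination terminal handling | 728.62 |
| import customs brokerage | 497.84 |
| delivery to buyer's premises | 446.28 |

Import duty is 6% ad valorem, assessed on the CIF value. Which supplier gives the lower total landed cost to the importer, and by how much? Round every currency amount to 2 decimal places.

Supplier A (CIF):
The CIF price already equals the CIF value: 44915.06
Import duty = 44915.06 × 6% = 2694.90
Buyer bears (A): 728.62 + 497.84 + 446.28 = 1672.74
Landed cost (A) = invoice 44915.06 + 1672.74 + duty 2694.90 = 49282.70
Supplier B (FCA):
CIF value = FCA price + origin terminal + freight + insurance = 36595.08 + 300.41 + 6621.00 + 635.87 = 44152.36
Import duty = 44152.36 × 6% = 2649.14
Buyer bears (B): 300.41 + 6621.00 + 635.87 + 728.62 + 497.84 + 446.28 = 9230.02
Landed cost (B) = invoice 36595.08 + 9230.02 + duty 2649.14 = 48474.24
Difference = |49282.70 − 48474.24| = 808.46

Supplier B is cheaper by CAD 808.46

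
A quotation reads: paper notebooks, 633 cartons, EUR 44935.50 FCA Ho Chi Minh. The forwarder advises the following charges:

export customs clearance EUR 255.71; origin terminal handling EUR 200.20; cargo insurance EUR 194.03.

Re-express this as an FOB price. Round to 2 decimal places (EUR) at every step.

FOB price: EUR 45135.70

Not relevant to the conversion: export clearance — on the seller under both FCA and FOB; already in the FCA price and stays in the FOB price. insurance — on the buyer under both terms; not part of either seller's price.
From FCA to FOB, the seller additionally bears: origin terminal.
FOB price = 44935.50 + 200.20 = 45135.70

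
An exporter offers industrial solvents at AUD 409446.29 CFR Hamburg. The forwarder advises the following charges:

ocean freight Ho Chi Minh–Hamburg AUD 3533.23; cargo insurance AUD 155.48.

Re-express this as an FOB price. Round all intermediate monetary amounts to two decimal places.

FOB price: AUD 405913.06

Not relevant to the conversion: insurance — on the buyer under both terms; not part of either seller's price.
From CFR to FOB, the seller no longer bears: freight.
FOB price = 409446.29 − 3533.23 = 405913.06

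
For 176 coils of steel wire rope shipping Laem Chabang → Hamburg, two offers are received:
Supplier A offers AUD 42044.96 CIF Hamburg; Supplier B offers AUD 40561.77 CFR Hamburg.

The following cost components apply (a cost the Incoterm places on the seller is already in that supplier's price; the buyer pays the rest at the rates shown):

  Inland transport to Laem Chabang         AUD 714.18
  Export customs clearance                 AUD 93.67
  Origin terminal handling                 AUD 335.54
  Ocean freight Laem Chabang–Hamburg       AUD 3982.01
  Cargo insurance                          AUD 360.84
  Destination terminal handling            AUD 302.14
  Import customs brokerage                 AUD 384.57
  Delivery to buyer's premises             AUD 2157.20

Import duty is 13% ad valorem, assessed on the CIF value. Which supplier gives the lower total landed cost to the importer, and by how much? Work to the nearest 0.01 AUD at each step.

Supplier A (CIF):
The CIF price already equals the CIF value: 42044.96
Import duty = 42044.96 × 13% = 5465.84
Buyer bears (A): 302.14 + 384.57 + 2157.20 = 2843.91
Landed cost (A) = invoice 42044.96 + 2843.91 + duty 5465.84 = 50354.71
Supplier B (CFR):
CIF value = CFR price + insurance = 40561.77 + 360.84 = 40922.61
Import duty = 40922.61 × 13% = 5319.94
Buyer bears (B): 360.84 + 302.14 + 384.57 + 2157.20 = 3204.75
Landed cost (B) = invoice 40561.77 + 3204.75 + duty 5319.94 = 49086.46
Difference = |50354.71 − 49086.46| = 1268.25

Supplier B is cheaper by AUD 1268.25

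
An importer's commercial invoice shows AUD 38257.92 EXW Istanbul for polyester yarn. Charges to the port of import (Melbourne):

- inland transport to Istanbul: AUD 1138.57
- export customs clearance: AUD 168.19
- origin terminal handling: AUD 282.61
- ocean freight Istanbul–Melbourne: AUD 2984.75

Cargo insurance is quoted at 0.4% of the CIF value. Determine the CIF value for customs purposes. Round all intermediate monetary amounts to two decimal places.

Let C be the CIF value. C = EXW price + pre-shipment costs + freight + 0.4% × C
C − 0.4% × C = 38257.92 + 1138.57 + 168.19 + 282.61 + 2984.75
0.996 × C = 42832.04
C = 42832.04 / 0.996 = 43004.06
Insurance premium = 0.4% × 43004.06 = 172.02

CIF value: AUD 43004.06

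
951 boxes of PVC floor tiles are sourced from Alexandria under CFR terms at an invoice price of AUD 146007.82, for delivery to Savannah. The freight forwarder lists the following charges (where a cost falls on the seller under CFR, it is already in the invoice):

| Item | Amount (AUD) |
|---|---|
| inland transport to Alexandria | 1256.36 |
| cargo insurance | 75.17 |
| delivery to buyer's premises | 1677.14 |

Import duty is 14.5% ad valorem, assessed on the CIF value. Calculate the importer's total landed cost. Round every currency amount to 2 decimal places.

Total landed cost: AUD 168942.16

CFR: the seller pays costs through ocean freight to the destination port, but not insurance.
Already in the invoice (seller's account under CFR): inland to port — exclude.
CIF value = CFR price + insurance = 146007.82 + 75.17 = 146082.99
Import duty = 146082.99 × 14.5% = 21182.03
Buyer bears: insurance 75.17 + delivery 1677.14 + duty 21182.03 = 22934.34
Landed cost = invoice 146007.82 + 22934.34 = 168942.16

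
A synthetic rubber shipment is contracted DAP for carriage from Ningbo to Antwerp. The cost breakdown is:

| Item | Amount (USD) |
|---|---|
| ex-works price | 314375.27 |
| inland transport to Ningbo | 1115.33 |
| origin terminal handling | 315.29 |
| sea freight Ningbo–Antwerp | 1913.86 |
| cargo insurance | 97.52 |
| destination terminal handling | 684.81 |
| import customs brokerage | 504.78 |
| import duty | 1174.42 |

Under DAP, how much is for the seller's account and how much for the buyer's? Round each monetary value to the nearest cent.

DAP: the seller bears all costs to the named destination except import duty and clearance.
Seller's account: goods 314375.27 + inland to port 1115.33 + origin terminal 315.29 + freight 1913.86 + insurance 97.52 + destination terminal 684.81 = 318502.08
Buyer's account: brokerage 504.78 + duty 1174.42 = 1679.20

Seller: USD 318502.08; buyer: USD 1679.20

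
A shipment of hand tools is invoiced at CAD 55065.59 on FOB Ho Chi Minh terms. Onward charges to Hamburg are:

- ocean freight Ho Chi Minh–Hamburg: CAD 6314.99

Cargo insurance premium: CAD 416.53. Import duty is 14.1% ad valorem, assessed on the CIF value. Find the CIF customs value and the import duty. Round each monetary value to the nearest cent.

CIF value: CAD 61797.11; import duty: CAD 8713.39

CIF = FOB price + freight + insurance
CIF = 55065.59 + 6314.99 + 416.53 = 61797.11
Import duty = 61797.11 × 14.1% = 8713.39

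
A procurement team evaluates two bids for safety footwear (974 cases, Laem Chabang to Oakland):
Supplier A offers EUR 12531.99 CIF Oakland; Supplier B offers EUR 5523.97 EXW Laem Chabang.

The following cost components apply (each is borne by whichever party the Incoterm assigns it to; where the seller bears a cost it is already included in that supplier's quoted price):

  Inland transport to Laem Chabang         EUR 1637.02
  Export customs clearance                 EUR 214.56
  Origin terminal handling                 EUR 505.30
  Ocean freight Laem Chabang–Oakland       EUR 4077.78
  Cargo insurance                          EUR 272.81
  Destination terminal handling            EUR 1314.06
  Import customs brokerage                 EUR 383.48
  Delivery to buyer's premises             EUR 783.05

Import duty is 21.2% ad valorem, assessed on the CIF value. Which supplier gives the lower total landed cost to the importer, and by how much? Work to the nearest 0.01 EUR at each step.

Supplier A (CIF):
The CIF price already equals the CIF value: 12531.99
Import duty = 12531.99 × 21.2% = 2656.78
Buyer bears (A): 1314.06 + 383.48 + 783.05 = 2480.59
Landed cost (A) = invoice 12531.99 + 2480.59 + duty 2656.78 = 17669.36
Supplier B (EXW):
CIF value = EXW price + inland to port + export clearance + origin terminal + freight + insurance = 5523.97 + 1637.02 + 214.56 + 505.30 + 4077.78 + 272.81 = 12231.44
Import duty = 12231.44 × 21.2% = 2593.07
Buyer bears (B): 1637.02 + 214.56 + 505.30 + 4077.78 + 272.81 + 1314.06 + 383.48 + 783.05 = 9188.06
Landed cost (B) = invoice 5523.97 + 9188.06 + duty 2593.07 = 17305.10
Difference = |17669.36 − 17305.10| = 364.26

Supplier B is cheaper by EUR 364.26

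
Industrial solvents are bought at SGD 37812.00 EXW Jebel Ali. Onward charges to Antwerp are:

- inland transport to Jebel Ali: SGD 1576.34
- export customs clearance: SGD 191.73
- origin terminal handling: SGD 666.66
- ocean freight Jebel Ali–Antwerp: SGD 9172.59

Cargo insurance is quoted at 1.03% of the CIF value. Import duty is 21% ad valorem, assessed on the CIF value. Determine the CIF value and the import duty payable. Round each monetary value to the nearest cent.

Let C be the CIF value. C = EXW price + pre-shipment costs + freight + 1.03% × C
C − 1.03% × C = 37812.00 + 1576.34 + 191.73 + 666.66 + 9172.59
0.9897 × C = 49419.32
C = 49419.32 / 0.9897 = 49933.64
Insurance premium = 1.03% × 49933.64 = 514.32
Import duty = 49933.64 × 21% = 10486.06

CIF value: SGD 49933.64; import duty: SGD 10486.06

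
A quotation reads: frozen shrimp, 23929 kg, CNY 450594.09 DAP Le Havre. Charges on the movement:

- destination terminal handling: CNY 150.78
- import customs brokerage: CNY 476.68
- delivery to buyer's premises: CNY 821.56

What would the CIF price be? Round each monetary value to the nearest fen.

Not relevant to the conversion: brokerage — on the buyer under both terms; not part of either seller's price.
From DAP to CIF, the seller no longer bears: destination terminal, delivery.
CIF price = 450594.09 − 150.78 − 821.56 = 449621.75

CIF price: CNY 449621.75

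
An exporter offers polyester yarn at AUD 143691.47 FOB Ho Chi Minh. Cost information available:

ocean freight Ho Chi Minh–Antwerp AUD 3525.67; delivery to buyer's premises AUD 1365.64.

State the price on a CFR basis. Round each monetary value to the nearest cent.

CFR price: AUD 147217.14

Not relevant to the conversion: delivery — on the buyer under both terms; not part of either seller's price.
From FOB to CFR, the seller additionally bears: freight.
CFR price = 143691.47 + 3525.67 = 147217.14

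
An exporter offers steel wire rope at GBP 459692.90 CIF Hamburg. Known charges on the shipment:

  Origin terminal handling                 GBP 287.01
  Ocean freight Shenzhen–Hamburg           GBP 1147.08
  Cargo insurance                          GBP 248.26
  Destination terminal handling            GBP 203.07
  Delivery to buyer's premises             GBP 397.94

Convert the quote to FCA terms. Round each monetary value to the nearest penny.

FCA price: GBP 458010.55

Not relevant to the conversion: destination terminal, delivery — on the buyer under both terms; not part of either seller's price.
From CIF to FCA, the seller no longer bears: origin terminal, freight, insurance.
FCA price = 459692.90 − 287.01 − 1147.08 − 248.26 = 458010.55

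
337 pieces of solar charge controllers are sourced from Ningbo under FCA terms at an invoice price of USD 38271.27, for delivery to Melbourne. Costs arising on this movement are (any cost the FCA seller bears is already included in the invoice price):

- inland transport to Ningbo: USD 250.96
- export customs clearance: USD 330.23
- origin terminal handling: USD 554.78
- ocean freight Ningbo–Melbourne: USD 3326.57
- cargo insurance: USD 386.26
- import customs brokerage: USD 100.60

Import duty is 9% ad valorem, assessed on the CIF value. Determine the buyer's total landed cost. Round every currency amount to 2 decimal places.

Total landed cost: USD 46467.98

FCA: the seller delivers export-cleared goods to the carrier; the buyer bears costs from that point.
Already in the invoice (seller's account under FCA): inland to port, export clearance — exclude.
CIF value = FCA price + origin terminal + freight + insurance = 38271.27 + 554.78 + 3326.57 + 386.26 = 42538.88
Import duty = 42538.88 × 9% = 3828.50
Buyer bears: origin terminal 554.78 + freight 3326.57 + insurance 386.26 + brokerage 100.60 + duty 3828.50 = 8196.71
Landed cost = invoice 38271.27 + 8196.71 = 46467.98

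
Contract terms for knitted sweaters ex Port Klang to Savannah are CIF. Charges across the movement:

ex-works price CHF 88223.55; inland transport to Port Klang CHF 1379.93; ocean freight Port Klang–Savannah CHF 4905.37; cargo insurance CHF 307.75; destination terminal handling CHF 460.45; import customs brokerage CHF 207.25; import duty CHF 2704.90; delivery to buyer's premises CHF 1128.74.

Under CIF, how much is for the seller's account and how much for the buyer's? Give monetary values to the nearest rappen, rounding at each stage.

CIF: the seller pays costs through ocean freight and marine insurance to the destination port.
Seller's account: goods 88223.55 + inland to port 1379.93 + freight 4905.37 + insurance 307.75 = 94816.60
Buyer's account: destination terminal 460.45 + brokerage 207.25 + duty 2704.90 + delivery 1128.74 = 4501.34

Seller: CHF 94816.60; buyer: CHF 4501.34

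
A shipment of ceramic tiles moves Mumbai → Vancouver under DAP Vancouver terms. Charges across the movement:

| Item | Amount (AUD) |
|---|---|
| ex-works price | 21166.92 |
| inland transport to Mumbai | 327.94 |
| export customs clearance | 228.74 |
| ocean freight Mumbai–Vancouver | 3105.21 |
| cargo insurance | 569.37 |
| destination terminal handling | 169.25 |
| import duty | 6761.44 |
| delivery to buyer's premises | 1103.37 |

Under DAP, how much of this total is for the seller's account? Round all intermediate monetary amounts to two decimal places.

DAP: the seller bears all costs to the named destination except import duty and clearance.
Seller's account: goods 21166.92 + inland to port 327.94 + export clearance 228.74 + freight 3105.21 + insurance 569.37 + destination terminal 169.25 + delivery 1103.37 = 26670.80
Buyer's account: duty 6761.44 = 6761.44

Seller's account: AUD 26670.80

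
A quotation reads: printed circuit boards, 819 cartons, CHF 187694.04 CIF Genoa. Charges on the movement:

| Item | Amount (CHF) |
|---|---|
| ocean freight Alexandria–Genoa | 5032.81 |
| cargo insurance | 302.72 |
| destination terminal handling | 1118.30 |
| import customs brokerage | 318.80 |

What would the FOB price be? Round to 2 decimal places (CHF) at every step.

FOB price: CHF 182358.51

Not relevant to the conversion: brokerage, destination terminal — on the buyer under both terms; not part of either seller's price.
From CIF to FOB, the seller no longer bears: freight, insurance.
FOB price = 187694.04 − 5032.81 − 302.72 = 182358.51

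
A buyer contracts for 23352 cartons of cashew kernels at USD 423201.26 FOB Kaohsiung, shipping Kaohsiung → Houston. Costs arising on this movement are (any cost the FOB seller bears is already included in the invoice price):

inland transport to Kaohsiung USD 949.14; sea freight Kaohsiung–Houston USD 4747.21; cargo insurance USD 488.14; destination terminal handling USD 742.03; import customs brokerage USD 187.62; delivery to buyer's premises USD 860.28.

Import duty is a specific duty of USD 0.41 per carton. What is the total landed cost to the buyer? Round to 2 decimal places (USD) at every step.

FOB: the seller bears costs until goods are on board at the origin port; the buyer bears freight, insurance and all costs thereafter.
Already in the invoice (seller's account under FOB): inland to port — exclude.
CIF value = FOB price + freight + insurance = 423201.26 + 4747.21 + 488.14 = 428436.61
Import duty = 23352 × 0.41 = 9574.32
Buyer bears: freight 4747.21 + insurance 488.14 + destination terminal 742.03 + brokerage 187.62 + delivery 860.28 + duty 9574.32 = 16599.60
Landed cost = invoice 423201.26 + 16599.60 = 439800.86

Total landed cost: USD 439800.86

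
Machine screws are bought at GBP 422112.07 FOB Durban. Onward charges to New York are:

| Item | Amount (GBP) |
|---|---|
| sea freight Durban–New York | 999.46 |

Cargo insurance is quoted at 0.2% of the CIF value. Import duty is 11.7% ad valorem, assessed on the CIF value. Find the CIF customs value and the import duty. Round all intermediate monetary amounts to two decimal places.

Let C be the CIF value. C = FOB price + freight + 0.2% × C
C − 0.2% × C = 422112.07 + 999.46
0.998 × C = 423111.53
C = 423111.53 / 0.998 = 423959.45
Insurance premium = 0.2% × 423959.45 = 847.92
Import duty = 423959.45 × 11.7% = 49603.26

CIF value: GBP 423959.45; import duty: GBP 49603.26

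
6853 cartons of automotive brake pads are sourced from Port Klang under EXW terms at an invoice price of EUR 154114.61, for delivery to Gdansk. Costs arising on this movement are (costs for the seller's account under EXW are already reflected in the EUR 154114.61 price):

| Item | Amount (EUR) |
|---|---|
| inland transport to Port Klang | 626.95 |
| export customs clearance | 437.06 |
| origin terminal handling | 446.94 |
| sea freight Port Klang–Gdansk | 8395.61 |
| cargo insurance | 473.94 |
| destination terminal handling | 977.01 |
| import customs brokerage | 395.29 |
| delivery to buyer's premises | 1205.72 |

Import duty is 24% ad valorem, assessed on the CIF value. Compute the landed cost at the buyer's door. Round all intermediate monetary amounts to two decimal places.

Total landed cost: EUR 206551.96

EXW: the seller makes goods available at their premises; the buyer bears all onward costs.
CIF value = EXW price + inland to port + export clearance + origin terminal + freight + insurance = 154114.61 + 626.95 + 437.06 + 446.94 + 8395.61 + 473.94 = 164495.11
Import duty = 164495.11 × 24% = 39478.83
Buyer bears: inland to port 626.95 + export clearance 437.06 + origin terminal 446.94 + freight 8395.61 + insurance 473.94 + destination terminal 977.01 + brokerage 395.29 + delivery 1205.72 + duty 39478.83 = 52437.35
Landed cost = invoice 154114.61 + 52437.35 = 206551.96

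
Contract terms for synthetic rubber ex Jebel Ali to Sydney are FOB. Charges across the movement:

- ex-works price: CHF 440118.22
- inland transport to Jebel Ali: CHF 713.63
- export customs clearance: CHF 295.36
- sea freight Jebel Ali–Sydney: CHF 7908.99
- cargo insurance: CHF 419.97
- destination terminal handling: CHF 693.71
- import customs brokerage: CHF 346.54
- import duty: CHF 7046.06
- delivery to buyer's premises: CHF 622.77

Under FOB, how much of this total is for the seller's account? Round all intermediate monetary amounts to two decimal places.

Seller's account: CHF 441127.21

FOB: the seller bears costs until goods are on board at the origin port; the buyer bears freight, insurance and all costs thereafter.
Seller's account: goods 440118.22 + inland to port 713.63 + export clearance 295.36 = 441127.21
Buyer's account: freight 7908.99 + insurance 419.97 + destination terminal 693.71 + brokerage 346.54 + duty 7046.06 + delivery 622.77 = 17038.04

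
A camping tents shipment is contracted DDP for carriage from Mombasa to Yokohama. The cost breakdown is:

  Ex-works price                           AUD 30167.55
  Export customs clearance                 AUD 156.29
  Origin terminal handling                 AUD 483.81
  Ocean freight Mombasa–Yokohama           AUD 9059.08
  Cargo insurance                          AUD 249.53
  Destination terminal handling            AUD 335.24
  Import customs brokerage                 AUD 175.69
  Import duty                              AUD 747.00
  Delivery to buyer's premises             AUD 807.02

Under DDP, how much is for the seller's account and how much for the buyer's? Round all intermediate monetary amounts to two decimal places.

DDP: the seller bears all costs including import duty.
Seller's account: goods 30167.55 + export clearance 156.29 + origin terminal 483.81 + freight 9059.08 + insurance 249.53 + destination terminal 335.24 + brokerage 175.69 + duty 747.00 + delivery 807.02 = 42181.21
Buyer's account: 0.00

Seller: AUD 42181.21; buyer: AUD 0.00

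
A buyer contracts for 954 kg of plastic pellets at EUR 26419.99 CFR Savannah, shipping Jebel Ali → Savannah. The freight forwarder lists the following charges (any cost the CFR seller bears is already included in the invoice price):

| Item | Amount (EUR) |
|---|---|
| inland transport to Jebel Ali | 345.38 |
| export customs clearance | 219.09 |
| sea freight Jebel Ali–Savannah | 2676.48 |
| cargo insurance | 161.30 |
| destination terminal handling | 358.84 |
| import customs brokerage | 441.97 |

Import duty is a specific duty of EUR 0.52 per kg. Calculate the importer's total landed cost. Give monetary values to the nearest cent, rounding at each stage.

CFR: the seller pays costs through ocean freight to the destination port, but not insurance.
Already in the invoice (seller's account under CFR): inland to port, export clearance, freight — exclude.
CIF value = CFR price + insurance = 26419.99 + 161.30 = 26581.29
Import duty = 954 × 0.52 = 496.08
Buyer bears: insurance 161.30 + destination terminal 358.84 + brokerage 441.97 + duty 496.08 = 1458.19
Landed cost = invoice 26419.99 + 1458.19 = 27878.18

Total landed cost: EUR 27878.18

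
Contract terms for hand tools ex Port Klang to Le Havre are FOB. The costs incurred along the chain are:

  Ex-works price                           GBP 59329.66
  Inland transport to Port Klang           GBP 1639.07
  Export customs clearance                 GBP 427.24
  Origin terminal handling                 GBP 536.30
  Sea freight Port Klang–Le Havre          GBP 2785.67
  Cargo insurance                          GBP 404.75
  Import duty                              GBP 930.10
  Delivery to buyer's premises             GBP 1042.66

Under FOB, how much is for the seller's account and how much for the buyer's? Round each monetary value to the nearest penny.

FOB: the seller bears costs until goods are on board at the origin port; the buyer bears freight, insurance and all costs thereafter.
Seller's account: goods 59329.66 + inland to port 1639.07 + export clearance 427.24 + origin terminal 536.30 = 61932.27
Buyer's account: freight 2785.67 + insurance 404.75 + duty 930.10 + delivery 1042.66 = 5163.18

Seller: GBP 61932.27; buyer: GBP 5163.18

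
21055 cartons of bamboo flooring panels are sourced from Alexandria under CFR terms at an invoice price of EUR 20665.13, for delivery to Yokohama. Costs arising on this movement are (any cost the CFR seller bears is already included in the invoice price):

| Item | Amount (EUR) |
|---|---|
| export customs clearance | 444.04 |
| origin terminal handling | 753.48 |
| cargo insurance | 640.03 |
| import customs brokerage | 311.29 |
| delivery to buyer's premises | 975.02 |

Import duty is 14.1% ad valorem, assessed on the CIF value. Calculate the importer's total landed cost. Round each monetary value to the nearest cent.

Total landed cost: EUR 25595.50

CFR: the seller pays costs through ocean freight to the destination port, but not insurance.
Already in the invoice (seller's account under CFR): export clearance, origin terminal — exclude.
CIF value = CFR price + insurance = 20665.13 + 640.03 = 21305.16
Import duty = 21305.16 × 14.1% = 3004.03
Buyer bears: insurance 640.03 + brokerage 311.29 + delivery 975.02 + duty 3004.03 = 4930.37
Landed cost = invoice 20665.13 + 4930.37 = 25595.50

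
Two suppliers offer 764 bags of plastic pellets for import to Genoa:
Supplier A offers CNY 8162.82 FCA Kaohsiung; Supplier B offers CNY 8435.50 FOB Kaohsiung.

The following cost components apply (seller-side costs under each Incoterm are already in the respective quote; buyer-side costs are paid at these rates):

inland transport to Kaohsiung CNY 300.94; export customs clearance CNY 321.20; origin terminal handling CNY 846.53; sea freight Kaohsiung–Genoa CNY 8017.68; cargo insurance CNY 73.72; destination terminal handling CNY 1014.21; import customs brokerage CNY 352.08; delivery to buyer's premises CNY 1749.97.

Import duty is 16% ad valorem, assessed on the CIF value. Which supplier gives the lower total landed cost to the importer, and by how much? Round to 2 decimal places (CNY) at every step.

Supplier A (FCA):
CIF value = FCA price + origin terminal + freight + insurance = 8162.82 + 846.53 + 8017.68 + 73.72 = 17100.75
Import duty = 17100.75 × 16% = 2736.12
Buyer bears (A): 846.53 + 8017.68 + 73.72 + 1014.21 + 352.08 + 1749.97 = 12054.19
Landed cost (A) = invoice 8162.82 + 12054.19 + duty 2736.12 = 22953.13
Supplier B (FOB):
CIF value = FOB price + freight + insurance = 8435.50 + 8017.68 + 73.72 = 16526.90
Import duty = 16526.90 × 16% = 2644.30
Buyer bears (B): 8017.68 + 73.72 + 1014.21 + 352.08 + 1749.97 = 11207.66
Landed cost (B) = invoice 8435.50 + 11207.66 + duty 2644.30 = 22287.46
Difference = |22953.13 − 22287.46| = 665.67

Supplier B is cheaper by CNY 665.67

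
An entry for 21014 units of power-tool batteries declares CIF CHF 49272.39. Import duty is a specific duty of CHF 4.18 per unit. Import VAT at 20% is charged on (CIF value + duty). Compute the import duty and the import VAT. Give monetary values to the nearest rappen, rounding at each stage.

Import duty = 21014 × 4.18 = 87838.52
VAT base = CIF + duty = 49272.39 + 87838.52 = 137110.91
Import VAT = 137110.91 × 20% = 27422.18

Import duty: CHF 87838.52; import VAT: CHF 27422.18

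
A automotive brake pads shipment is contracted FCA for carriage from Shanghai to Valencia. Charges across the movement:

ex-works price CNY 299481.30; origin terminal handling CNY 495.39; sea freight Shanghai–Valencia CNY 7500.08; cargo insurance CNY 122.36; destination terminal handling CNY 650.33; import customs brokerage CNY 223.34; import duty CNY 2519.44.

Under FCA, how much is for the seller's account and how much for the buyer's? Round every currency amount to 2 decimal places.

FCA: the seller delivers export-cleared goods to the carrier; the buyer bears costs from that point.
Seller's account: goods 299481.30 = 299481.30
Buyer's account: origin terminal 495.39 + freight 7500.08 + insurance 122.36 + destination terminal 650.33 + brokerage 223.34 + duty 2519.44 = 11510.94

Seller: CNY 299481.30; buyer: CNY 11510.94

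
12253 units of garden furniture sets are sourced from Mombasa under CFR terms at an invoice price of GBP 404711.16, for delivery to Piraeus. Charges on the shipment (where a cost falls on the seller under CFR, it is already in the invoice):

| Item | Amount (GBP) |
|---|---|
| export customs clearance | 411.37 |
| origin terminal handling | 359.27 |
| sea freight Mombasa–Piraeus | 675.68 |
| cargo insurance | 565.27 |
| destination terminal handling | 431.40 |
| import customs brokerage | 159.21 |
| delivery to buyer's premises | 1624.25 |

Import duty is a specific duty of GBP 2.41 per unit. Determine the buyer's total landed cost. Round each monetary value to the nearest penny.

CFR: the seller pays costs through ocean freight to the destination port, but not insurance.
Already in the invoice (seller's account under CFR): export clearance, origin terminal, freight — exclude.
CIF value = CFR price + insurance = 404711.16 + 565.27 = 405276.43
Import duty = 12253 × 2.41 = 29529.73
Buyer bears: insurance 565.27 + destination terminal 431.40 + brokerage 159.21 + delivery 1624.25 + duty 29529.73 = 32309.86
Landed cost = invoice 404711.16 + 32309.86 = 437021.02

Total landed cost: GBP 437021.02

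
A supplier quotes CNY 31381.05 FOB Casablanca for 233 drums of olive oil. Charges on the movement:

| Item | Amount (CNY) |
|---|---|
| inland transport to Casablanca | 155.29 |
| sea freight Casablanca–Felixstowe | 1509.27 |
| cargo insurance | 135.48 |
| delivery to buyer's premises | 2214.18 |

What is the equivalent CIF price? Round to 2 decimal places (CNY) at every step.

CIF price: CNY 33025.80

Not relevant to the conversion: inland to port — on the seller under both FOB and CIF; already in the FOB price and stays in the CIF price. delivery — on the buyer under both terms; not part of either seller's price.
From FOB to CIF, the seller additionally bears: freight, insurance.
CIF price = 31381.05 + 1509.27 + 135.48 = 33025.80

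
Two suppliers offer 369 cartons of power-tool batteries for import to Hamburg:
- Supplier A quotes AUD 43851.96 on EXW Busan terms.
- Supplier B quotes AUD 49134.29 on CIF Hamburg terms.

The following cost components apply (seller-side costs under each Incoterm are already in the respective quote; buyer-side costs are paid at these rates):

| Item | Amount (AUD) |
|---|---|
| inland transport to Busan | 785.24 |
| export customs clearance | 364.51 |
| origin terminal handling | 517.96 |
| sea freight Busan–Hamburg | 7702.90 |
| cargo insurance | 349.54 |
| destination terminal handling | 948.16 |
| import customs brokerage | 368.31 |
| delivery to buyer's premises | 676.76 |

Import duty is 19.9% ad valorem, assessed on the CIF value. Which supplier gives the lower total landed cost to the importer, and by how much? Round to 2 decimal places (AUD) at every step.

Supplier B is cheaper by AUD 5320.95

Supplier A (EXW):
CIF value = EXW price + inland to port + export clearance + origin terminal + freight + insurance = 43851.96 + 785.24 + 364.51 + 517.96 + 7702.90 + 349.54 = 53572.11
Import duty = 53572.11 × 19.9% = 10660.85
Buyer bears (A): 785.24 + 364.51 + 517.96 + 7702.90 + 349.54 + 948.16 + 368.31 + 676.76 = 11713.38
Landed cost (A) = invoice 43851.96 + 11713.38 + duty 10660.85 = 66226.19
Supplier B (CIF):
The CIF price already equals the CIF value: 49134.29
Import duty = 49134.29 × 19.9% = 9777.72
Buyer bears (B): 948.16 + 368.31 + 676.76 = 1993.23
Landed cost (B) = invoice 49134.29 + 1993.23 + duty 9777.72 = 60905.24
Difference = |66226.19 − 60905.24| = 5320.95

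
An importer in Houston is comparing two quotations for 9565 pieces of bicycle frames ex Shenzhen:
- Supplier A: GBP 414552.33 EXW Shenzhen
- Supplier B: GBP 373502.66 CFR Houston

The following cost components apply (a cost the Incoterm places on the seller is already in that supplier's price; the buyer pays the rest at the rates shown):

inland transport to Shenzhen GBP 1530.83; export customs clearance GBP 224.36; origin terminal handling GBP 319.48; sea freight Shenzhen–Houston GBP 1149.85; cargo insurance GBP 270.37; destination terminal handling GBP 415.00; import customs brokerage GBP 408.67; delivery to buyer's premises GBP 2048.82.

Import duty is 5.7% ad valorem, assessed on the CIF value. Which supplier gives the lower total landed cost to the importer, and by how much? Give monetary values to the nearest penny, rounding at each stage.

Supplier B is cheaper by GBP 46797.82

Supplier A (EXW):
CIF value = EXW price + inland to port + export clearance + origin terminal + freight + insurance = 414552.33 + 1530.83 + 224.36 + 319.48 + 1149.85 + 270.37 = 418047.22
Import duty = 418047.22 × 5.7% = 23828.69
Buyer bears (A): 1530.83 + 224.36 + 319.48 + 1149.85 + 270.37 + 415.00 + 408.67 + 2048.82 = 6367.38
Landed cost (A) = invoice 414552.33 + 6367.38 + duty 23828.69 = 444748.40
Supplier B (CFR):
CIF value = CFR price + insurance = 373502.66 + 270.37 = 373773.03
Import duty = 373773.03 × 5.7% = 21305.06
Buyer bears (B): 270.37 + 415.00 + 408.67 + 2048.82 = 3142.86
Landed cost (B) = invoice 373502.66 + 3142.86 + duty 21305.06 = 397950.58
Difference = |444748.40 − 397950.58| = 46797.82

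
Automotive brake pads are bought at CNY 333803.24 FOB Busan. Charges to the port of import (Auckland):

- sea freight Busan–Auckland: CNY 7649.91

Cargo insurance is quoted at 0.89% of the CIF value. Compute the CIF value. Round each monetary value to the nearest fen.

CIF value: CNY 344519.37

Let C be the CIF value. C = FOB price + freight + 0.89% × C
C − 0.89% × C = 333803.24 + 7649.91
0.9911 × C = 341453.15
C = 341453.15 / 0.9911 = 344519.37
Insurance premium = 0.89% × 344519.37 = 3066.22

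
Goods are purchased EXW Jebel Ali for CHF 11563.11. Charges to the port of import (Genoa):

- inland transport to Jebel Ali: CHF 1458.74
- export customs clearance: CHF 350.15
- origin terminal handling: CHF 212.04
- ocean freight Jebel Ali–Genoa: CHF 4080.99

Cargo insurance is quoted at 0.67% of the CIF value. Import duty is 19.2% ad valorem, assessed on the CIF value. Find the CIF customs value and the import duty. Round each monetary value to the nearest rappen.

Let C be the CIF value. C = EXW price + pre-shipment costs + freight + 0.67% × C
C − 0.67% × C = 11563.11 + 1458.74 + 350.15 + 212.04 + 4080.99
0.9933 × C = 17665.03
C = 17665.03 / 0.9933 = 17784.18
Insurance premium = 0.67% × 17784.18 = 119.15
Import duty = 17784.18 × 19.2% = 3414.56

CIF value: CHF 17784.18; import duty: CHF 3414.56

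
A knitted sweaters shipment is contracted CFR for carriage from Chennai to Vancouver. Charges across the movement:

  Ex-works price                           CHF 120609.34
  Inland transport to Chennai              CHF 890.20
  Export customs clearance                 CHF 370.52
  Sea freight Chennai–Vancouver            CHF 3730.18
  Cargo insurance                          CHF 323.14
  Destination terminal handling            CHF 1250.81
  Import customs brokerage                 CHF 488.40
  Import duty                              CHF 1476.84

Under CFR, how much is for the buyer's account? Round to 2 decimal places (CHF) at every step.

Buyer's account: CHF 3539.19

CFR: the seller pays costs through ocean freight to the destination port, but not insurance.
Seller's account: goods 120609.34 + inland to port 890.20 + export clearance 370.52 + freight 3730.18 = 125600.24
Buyer's account: insurance 323.14 + destination terminal 1250.81 + brokerage 488.40 + duty 1476.84 = 3539.19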